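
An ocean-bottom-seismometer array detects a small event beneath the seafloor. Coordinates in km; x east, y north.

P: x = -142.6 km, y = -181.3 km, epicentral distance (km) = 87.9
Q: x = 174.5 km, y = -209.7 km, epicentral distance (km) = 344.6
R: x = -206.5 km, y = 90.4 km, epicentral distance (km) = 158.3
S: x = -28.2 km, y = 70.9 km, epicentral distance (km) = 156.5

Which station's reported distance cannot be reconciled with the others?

Solve using three stations at a time. Using Q, R, S (subtract circle equations pairwise → linear system) gives (x, y) ≈ (-129.8, -48.1).
Distances from that point to each station vs reported:
  P: calculated 133.8 vs reported 87.9 → residual 45.9 km
  Q: calculated 344.6 vs reported 344.6 → residual 0.0 km
  R: calculated 158.3 vs reported 158.3 → residual 0.0 km
  S: calculated 156.5 vs reported 156.5 → residual 0.0 km
Q, R, S are mutually consistent (residuals ≈ 0); P is off by 45.9 km.

P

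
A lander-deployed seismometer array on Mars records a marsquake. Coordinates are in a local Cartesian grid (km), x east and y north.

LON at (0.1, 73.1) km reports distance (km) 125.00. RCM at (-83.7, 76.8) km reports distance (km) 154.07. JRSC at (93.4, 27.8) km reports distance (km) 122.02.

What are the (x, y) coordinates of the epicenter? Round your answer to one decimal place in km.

x ≈ 1.0 km, y ≈ -51.9 km

Circle about each station: (x − 0.1)² + (y − 73.1)² = 125.00²; (x + 83.7)² + (y − 76.8)² = 154.07²; (x − 93.4)² + (y − 27.8)² = 122.02².
Subtracting pairs of circle equations eliminates x²+y² and gives linear equations (the radical axes):
-167.6 x + 7.4 y = -552.25
186.6 x − 90.6 y = 4888.90
Solving the 2×2 system: x ≈ 1.0, y ≈ -51.9 km.
Check against LON (with the unrounded x, y): √((x − 0.1)²+(y − 73.1)²) = 125.00 ≈ 125.00 km. ✓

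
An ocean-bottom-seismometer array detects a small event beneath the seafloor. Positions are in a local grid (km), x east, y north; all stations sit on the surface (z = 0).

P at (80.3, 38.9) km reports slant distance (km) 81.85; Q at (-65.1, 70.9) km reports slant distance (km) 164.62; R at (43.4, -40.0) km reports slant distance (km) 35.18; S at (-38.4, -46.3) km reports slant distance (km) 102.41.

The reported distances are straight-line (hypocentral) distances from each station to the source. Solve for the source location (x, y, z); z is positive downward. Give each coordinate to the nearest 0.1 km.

(58.3, -33.5, 31.2)

Each station gives a sphere (x−x_i)² + (y−y_i)² + z² = d_i² (stations at z=0).
Subtracting the P sphere from Q and R: z² cancels, leaving linear equations in x and y:
-290.8 x + 64.0 y = -19096.80
-73.8 x − 157.8 y = 984.05
Solving: x ≈ 58.297, y ≈ -33.500 km (keep extra digits for the depth step; rounded: 58.3, -33.5).
Then from the P sphere: z² = 81.85² − (x − 80.3)² − (y − 38.9)² with x = 58.297, y = -33.500, so z ≈ 31.201 ≈ 31.2 km.
Check against S (with the unrounded solution): distance 102.41 ≈ 102.41 km. ✓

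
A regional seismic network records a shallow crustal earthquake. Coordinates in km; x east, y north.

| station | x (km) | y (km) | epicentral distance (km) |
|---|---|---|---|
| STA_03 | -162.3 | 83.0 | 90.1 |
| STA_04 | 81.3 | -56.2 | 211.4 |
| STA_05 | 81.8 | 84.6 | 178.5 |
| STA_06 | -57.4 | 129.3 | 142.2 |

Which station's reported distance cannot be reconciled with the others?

Solve using three stations at a time. Using STA_03, STA_04, STA_06 (subtract circle equations pairwise → linear system) gives (x, y) ≈ (-121.8, 2.5).
Distances from that point to each station vs reported:
  STA_03: calculated 90.1 vs reported 90.1 → residual 0.0 km
  STA_04: calculated 211.4 vs reported 211.4 → residual 0.0 km
  STA_05: calculated 219.5 vs reported 178.5 → residual 41.0 km
  STA_06: calculated 142.2 vs reported 142.2 → residual 0.0 km
STA_03, STA_04, STA_06 are mutually consistent (residuals ≈ 0); STA_05 is off by 41.0 km.

STA_05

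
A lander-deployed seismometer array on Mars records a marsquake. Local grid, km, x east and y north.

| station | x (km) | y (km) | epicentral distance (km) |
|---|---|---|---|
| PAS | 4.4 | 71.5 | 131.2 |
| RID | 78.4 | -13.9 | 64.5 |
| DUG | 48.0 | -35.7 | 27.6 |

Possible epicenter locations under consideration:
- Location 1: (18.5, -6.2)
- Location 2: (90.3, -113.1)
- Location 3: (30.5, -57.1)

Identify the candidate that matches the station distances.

Location 3

For each candidate, compare |candidate − station| to the reported distance:
Location 1: residuals PAS 52.2, RID 4.1, DUG 14.1 → max 52.2 km
Location 2: residuals PAS 72.4, RID 35.4, DUG 60.6 → max 72.4 km
Location 3: residuals PAS 0.0, RID 0.0, DUG 0.0 → max 0.0 km
Only Location 3 has all residuals ≈ 0.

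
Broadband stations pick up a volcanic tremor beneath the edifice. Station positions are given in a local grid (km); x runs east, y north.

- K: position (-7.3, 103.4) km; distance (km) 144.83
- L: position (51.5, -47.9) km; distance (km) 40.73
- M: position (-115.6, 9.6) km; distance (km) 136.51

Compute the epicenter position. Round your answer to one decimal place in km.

11.5 km east, -40.2 km north

Circle about each station: (x + 7.3)² + (y − 103.4)² = 144.83²; (x − 51.5)² + (y + 47.9)² = 40.73²; (x + 115.6)² + (y − 9.6)² = 136.51².
Subtracting the K equation from the L and M equations removes the quadratic terms:
117.6 x − 302.6 y = 13518.61
-216.6 x − 187.6 y = 5051.42
Solving the 2×2 system: x ≈ 11.5, y ≈ -40.2 km.
Check against K (with the unrounded x, y): √((x + 7.3)²+(y − 103.4)²) = 144.83 ≈ 144.83 km. ✓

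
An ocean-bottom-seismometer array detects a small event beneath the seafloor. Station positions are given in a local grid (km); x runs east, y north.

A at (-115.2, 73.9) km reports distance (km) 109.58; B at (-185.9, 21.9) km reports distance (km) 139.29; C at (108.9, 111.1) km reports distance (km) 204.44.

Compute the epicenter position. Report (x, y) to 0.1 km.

Circle about each station: (x + 115.2)² + (y − 73.9)² = 109.58²; (x + 185.9)² + (y − 21.9)² = 139.29²; (x − 108.9)² + (y − 111.1)² = 204.44².
Subtracting pairs of circle equations eliminates x²+y² and gives linear equations (the radical axes):
-141.4 x − 104.0 y = 8912.24
448.2 x + 74.4 y = -24317.77
Solving the 2×2 system: x ≈ -51.7, y ≈ -15.4 km.

(-51.7, -15.4)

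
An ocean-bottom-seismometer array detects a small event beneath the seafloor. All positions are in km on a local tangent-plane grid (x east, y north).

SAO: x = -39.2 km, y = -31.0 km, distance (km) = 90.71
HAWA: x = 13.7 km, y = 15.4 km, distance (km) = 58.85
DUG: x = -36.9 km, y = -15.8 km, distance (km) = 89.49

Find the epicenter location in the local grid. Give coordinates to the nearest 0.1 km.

x ≈ 51.5 km, y ≈ -29.7 km

Circle about each station: (x + 39.2)² + (y + 31.0)² = 90.71²; (x − 13.7)² + (y − 15.4)² = 58.85²; (x + 36.9)² + (y + 15.8)² = 89.49².
Subtracting the SAO equation from the HAWA and DUG equations removes the quadratic terms:
105.8 x + 92.8 y = 2692.19
4.6 x + 30.4 y = -666.55
Solving the 2×2 system: x ≈ 51.5, y ≈ -29.7 km.
Check against SAO (with the unrounded x, y): √((x + 39.2)²+(y + 31.0)²) = 90.72 ≈ 90.71 km. ✓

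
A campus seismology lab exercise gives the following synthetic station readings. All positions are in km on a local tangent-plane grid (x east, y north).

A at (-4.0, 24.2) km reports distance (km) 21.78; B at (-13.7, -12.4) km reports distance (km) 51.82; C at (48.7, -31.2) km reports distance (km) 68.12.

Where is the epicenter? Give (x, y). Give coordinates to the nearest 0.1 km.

Circle about each station: (x + 4.0)² + (y − 24.2)² = 21.78²; (x + 13.7)² + (y + 12.4)² = 51.82²; (x − 48.7)² + (y + 31.2)² = 68.12².
Subtracting pairs of circle equations eliminates x²+y² and gives linear equations (the radical axes):
-19.4 x − 73.2 y = -2471.13
105.4 x − 110.8 y = -1422.48
Solving the 2×2 system: x ≈ 17.2, y ≈ 29.2 km.

17.2 km east, 29.2 km north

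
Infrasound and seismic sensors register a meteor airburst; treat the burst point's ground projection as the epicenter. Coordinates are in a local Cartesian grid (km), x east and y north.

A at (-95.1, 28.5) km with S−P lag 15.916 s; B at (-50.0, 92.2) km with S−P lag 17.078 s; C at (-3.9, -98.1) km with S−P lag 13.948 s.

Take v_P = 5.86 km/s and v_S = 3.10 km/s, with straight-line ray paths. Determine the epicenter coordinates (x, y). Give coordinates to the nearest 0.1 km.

Distance from S−P lag: d = Δt · v_P v_S / (v_P − v_S) = Δt · (5.86·3.10)/(5.86−3.10) ≈ 6.5819·Δt.
So d_A = 104.76, d_B = 112.41, d_C = 91.80 km.
Circle about each station: (x + 95.1)² + (y − 28.5)² = 104.76²; (x + 50.0)² + (y − 92.2)² = 112.41²; (x + 3.9)² + (y + 98.1)² = 91.80².
Subtracting the A equation from the B and C equations removes the quadratic terms:
90.2 x + 127.4 y = -516.77
182.4 x − 253.2 y = 2329.98
Solving the 2×2 system: x ≈ 3.6, y ≈ -6.6 km.
Check against A (with the unrounded x, y): √((x + 95.1)²+(y − 28.5)²) = 104.76 ≈ 104.76 km. ✓

x ≈ 3.6 km, y ≈ -6.6 km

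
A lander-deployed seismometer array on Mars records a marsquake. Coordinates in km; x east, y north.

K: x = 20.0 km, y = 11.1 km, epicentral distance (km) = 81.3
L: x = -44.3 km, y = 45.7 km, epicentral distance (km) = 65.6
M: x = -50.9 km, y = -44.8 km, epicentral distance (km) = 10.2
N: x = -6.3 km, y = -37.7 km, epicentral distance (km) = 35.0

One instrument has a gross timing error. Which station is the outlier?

L

Solve using three stations at a time. Using K, M, N (subtract circle equations pairwise → linear system) gives (x, y) ≈ (-40.9, -42.7).
Distances from that point to each station vs reported:
  K: calculated 81.3 vs reported 81.3 → residual 0.0 km
  L: calculated 88.5 vs reported 65.6 → residual 22.9 km
  M: calculated 10.2 vs reported 10.2 → residual 0.0 km
  N: calculated 35.0 vs reported 35.0 → residual 0.0 km
K, M, N are mutually consistent (residuals ≈ 0); L is off by 22.9 km.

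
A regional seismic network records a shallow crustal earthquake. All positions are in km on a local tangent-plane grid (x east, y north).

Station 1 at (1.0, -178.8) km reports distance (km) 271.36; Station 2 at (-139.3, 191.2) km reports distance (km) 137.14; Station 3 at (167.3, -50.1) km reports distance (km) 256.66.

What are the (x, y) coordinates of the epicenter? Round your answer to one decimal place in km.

(-49.1, 87.9)

Circle about each station: (x − 1.0)² + (y + 178.8)² = 271.36²; (x + 139.3)² + (y − 191.2)² = 137.14²; (x − 167.3)² + (y + 50.1)² = 256.66².
Subtracting the Station 1 equation from the Station 2 and Station 3 equations removes the quadratic terms:
-280.6 x + 740.0 y = 78820.36
332.6 x + 257.4 y = 6290.75
Solving the 2×2 system: x ≈ -49.1, y ≈ 87.9 km.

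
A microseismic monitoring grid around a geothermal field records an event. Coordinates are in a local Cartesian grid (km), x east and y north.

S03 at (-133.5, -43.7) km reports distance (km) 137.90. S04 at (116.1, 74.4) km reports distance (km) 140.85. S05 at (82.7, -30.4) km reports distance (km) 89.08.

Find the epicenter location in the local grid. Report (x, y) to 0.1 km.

x ≈ -1.9 km, y ≈ -2.5 km

Circle about each station: (x + 133.5)² + (y + 43.7)² = 137.90²; (x − 116.1)² + (y − 74.4)² = 140.85²; (x − 82.7)² + (y + 30.4)² = 89.08².
Subtracting pairs of circle equations eliminates x²+y² and gives linear equations (the radical axes):
499.2 x + 236.2 y = -1539.68
432.4 x + 26.6 y = -887.33
Solving the 2×2 system: x ≈ -1.9, y ≈ -2.5 km.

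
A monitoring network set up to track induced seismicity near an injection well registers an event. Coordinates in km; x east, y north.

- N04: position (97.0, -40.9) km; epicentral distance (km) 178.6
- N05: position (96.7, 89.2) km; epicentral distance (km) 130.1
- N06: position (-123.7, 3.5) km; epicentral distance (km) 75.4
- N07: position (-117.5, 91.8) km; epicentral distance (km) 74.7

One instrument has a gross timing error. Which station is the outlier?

Solve using three stations at a time. Using N04, N06, N07 (subtract circle equations pairwise → linear system) gives (x, y) ≈ (-60.1, 44.0).
Distances from that point to each station vs reported:
  N04: calculated 178.6 vs reported 178.6 → residual 0.0 km
  N05: calculated 163.2 vs reported 130.1 → residual 33.1 km
  N06: calculated 75.4 vs reported 75.4 → residual 0.0 km
  N07: calculated 74.7 vs reported 74.7 → residual 0.0 km
N04, N06, N07 are mutually consistent (residuals ≈ 0); N05 is off by 33.1 km.

N05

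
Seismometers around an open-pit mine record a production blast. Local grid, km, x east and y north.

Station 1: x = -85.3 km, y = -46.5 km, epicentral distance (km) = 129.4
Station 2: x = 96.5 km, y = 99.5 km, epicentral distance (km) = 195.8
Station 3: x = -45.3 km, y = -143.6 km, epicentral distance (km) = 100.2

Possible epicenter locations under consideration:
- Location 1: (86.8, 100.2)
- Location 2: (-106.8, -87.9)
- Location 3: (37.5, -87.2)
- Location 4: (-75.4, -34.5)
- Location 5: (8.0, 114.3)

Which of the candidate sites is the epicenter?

Location 3

For each candidate, compare |candidate − station| to the reported distance:
Location 1: residuals Station 1 96.7, Station 2 186.1, Station 3 177.1 → max 186.1 km
Location 2: residuals Station 1 82.8, Station 2 80.7, Station 3 17.2 → max 82.8 km
Location 3: residuals Station 1 0.0, Station 2 0.0, Station 3 0.0 → max 0.0 km
Location 4: residuals Station 1 113.8, Station 2 22.2, Station 3 13.0 → max 113.8 km
Location 5: residuals Station 1 56.5, Station 2 106.1, Station 3 163.2 → max 163.2 km
Only Location 3 has all residuals ≈ 0.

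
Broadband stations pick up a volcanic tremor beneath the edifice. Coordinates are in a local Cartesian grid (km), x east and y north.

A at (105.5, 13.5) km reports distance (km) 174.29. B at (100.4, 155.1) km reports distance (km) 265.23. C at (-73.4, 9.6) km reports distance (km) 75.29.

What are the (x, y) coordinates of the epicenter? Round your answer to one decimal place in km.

-51.4 km east, -62.4 km north

Circle about each station: (x − 105.5)² + (y − 13.5)² = 174.29²; (x − 100.4)² + (y − 155.1)² = 265.23²; (x + 73.4)² + (y − 9.6)² = 75.29².
Subtracting pairs of circle equations eliminates x²+y² and gives linear equations (the radical axes):
-10.2 x + 283.2 y = -17146.28
-357.8 x − 7.8 y = 18875.64
Solving the 2×2 system: x ≈ -51.4, y ≈ -62.4 km.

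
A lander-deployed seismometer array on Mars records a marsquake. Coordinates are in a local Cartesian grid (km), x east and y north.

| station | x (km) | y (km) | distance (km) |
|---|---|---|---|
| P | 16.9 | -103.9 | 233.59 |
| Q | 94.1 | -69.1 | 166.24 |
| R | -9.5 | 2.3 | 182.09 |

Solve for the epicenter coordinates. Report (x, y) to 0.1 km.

Circle about each station: (x − 16.9)² + (y + 103.9)² = 233.59²; (x − 94.1)² + (y + 69.1)² = 166.24²; (x + 9.5)² + (y − 2.3)² = 182.09².
Subtracting the P equation from the Q and R equations removes the quadratic terms:
154.4 x + 69.6 y = 29477.35
-52.8 x + 212.4 y = 10422.24
Solving the 2×2 system: x ≈ 151.8, y ≈ 86.8 km.
Check against P (with the unrounded x, y): √((x − 16.9)²+(y + 103.9)²) = 233.58 ≈ 233.59 km. ✓

151.8 km east, 86.8 km north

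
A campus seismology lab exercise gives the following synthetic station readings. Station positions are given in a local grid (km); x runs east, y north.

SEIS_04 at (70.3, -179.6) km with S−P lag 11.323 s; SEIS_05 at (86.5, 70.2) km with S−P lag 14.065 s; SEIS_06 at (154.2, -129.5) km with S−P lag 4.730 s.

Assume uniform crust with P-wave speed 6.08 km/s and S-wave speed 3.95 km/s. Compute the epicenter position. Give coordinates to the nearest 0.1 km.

Distance from S−P lag: d = Δt · v_P v_S / (v_P − v_S) = Δt · (6.08·3.95)/(6.08−3.95) ≈ 11.2751·Δt.
So d_SEIS_04 = 127.67, d_SEIS_05 = 158.58, d_SEIS_06 = 53.33 km.
Circle about each station: (x − 70.3)² + (y + 179.6)² = 127.67²; (x − 86.5)² + (y − 70.2)² = 158.58²; (x − 154.2)² + (y + 129.5)² = 53.33².
Subtracting the SEIS_04 equation from the SEIS_05 and SEIS_06 equations removes the quadratic terms:
32.4 x + 499.6 y = -33635.95
167.8 x + 100.2 y = 16805.18
Solving the 2×2 system: x ≈ 146.0, y ≈ -76.8 km.

(146.0, -76.8)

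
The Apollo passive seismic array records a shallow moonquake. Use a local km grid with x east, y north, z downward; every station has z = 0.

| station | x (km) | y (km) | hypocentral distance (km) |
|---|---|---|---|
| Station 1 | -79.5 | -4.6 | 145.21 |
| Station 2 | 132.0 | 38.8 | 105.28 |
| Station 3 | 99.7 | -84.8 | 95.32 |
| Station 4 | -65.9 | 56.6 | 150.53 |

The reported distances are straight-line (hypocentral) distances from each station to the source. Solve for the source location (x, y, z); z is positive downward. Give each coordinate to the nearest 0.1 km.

Each station gives a sphere (x−x_i)² + (y−y_i)² + z² = d_i² (stations at z=0).
Subtracting the Station 1 sphere from Station 2 and Station 3: z² cancels, leaving linear equations in x and y:
423.0 x + 86.8 y = 22590.10
358.4 x − 160.4 y = 22789.76
Solving: x ≈ 56.606, y ≈ -15.600 km (keep extra digits for the depth step; rounded: 56.6, -15.6).
Then from the Station 1 sphere: z² = 145.21² − (x + 79.5)² − (y + 4.6)² with x = 56.606, y = -15.600, so z ≈ 49.397 ≈ 49.4 km.

x ≈ 56.6 km, y ≈ -15.6 km, depth ≈ 49.4 km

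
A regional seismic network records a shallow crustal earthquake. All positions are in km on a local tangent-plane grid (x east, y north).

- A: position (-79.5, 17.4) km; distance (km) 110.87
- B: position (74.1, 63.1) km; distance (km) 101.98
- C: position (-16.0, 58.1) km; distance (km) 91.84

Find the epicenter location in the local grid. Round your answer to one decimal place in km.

Circle about each station: (x + 79.5)² + (y − 17.4)² = 110.87²; (x − 74.1)² + (y − 63.1)² = 101.98²; (x + 16.0)² + (y − 58.1)² = 91.84².
Subtracting the A equation from the B and C equations removes the quadratic terms:
307.2 x + 91.4 y = 4741.65
127.0 x + 81.4 y = 866.17
Solving the 2×2 system: x ≈ 22.9, y ≈ -25.1 km.

22.9 km east, -25.1 km north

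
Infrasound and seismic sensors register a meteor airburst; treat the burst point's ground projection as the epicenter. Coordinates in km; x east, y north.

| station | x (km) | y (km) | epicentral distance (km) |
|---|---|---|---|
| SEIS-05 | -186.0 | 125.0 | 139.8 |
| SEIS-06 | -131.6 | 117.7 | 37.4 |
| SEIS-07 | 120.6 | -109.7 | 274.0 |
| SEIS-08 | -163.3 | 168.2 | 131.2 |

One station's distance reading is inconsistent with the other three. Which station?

Solve using three stations at a time. Using SEIS-05, SEIS-07, SEIS-08 (subtract circle equations pairwise → linear system) gives (x, y) ≈ (-47.4, 106.7).
Distances from that point to each station vs reported:
  SEIS-05: calculated 139.8 vs reported 139.8 → residual 0.0 km
  SEIS-06: calculated 84.9 vs reported 37.4 → residual 47.5 km
  SEIS-07: calculated 274.0 vs reported 274.0 → residual 0.0 km
  SEIS-08: calculated 131.2 vs reported 131.2 → residual 0.0 km
SEIS-05, SEIS-07, SEIS-08 are mutually consistent (residuals ≈ 0); SEIS-06 is off by 47.5 km.

SEIS-06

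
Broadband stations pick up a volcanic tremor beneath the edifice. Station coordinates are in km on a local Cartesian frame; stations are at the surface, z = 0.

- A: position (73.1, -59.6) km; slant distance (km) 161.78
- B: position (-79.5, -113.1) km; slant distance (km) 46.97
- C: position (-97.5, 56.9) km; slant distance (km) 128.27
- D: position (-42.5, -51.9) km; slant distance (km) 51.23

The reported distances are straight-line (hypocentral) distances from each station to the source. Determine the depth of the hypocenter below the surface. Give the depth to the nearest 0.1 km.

z ≈ 16.6 km

Each station gives a sphere (x−x_i)² + (y−y_i)² + z² = d_i² (stations at z=0).
Subtracting the A sphere from B and C: z² cancels, leaving linear equations in x and y:
-305.2 x − 107.0 y = 34182.68
-341.2 x + 233.0 y = 13567.67
Solving: x ≈ -87.496, y ≈ -69.897 km (keep extra digits for the depth step; rounded: -87.5, -69.9).
Then from the A sphere: z² = 161.78² − (x − 73.1)² − (y + 59.6)² with x = -87.496, y = -69.897, so z ≈ 16.603 ≈ 16.6 km.
Check against D (with the unrounded solution): distance 51.23 ≈ 51.23 km. ✓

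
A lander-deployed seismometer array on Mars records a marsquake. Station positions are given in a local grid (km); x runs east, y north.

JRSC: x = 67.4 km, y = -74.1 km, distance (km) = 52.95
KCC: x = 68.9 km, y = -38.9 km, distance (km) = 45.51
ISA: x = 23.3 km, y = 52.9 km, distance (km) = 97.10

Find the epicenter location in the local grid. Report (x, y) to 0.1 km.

Circle about each station: (x − 67.4)² + (y + 74.1)² = 52.95²; (x − 68.9)² + (y + 38.9)² = 45.51²; (x − 23.3)² + (y − 52.9)² = 97.10².
Subtracting the JRSC equation from the KCC and ISA equations removes the quadratic terms:
3.0 x + 70.4 y = -3040.61
-88.2 x + 254.0 y = -13316.98
Solving the 2×2 system: x ≈ 23.7, y ≈ -44.2 km.

23.7 km east, -44.2 km north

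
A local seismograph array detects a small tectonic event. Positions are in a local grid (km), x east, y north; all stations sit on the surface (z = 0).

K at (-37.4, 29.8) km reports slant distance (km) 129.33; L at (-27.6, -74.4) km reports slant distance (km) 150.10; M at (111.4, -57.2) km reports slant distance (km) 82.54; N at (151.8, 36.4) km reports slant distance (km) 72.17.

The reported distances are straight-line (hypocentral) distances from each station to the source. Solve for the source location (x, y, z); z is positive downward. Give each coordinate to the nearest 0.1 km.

Each station gives a sphere (x−x_i)² + (y−y_i)² + z² = d_i² (stations at z=0).
Subtracting the K sphere from L and M: z² cancels, leaving linear equations in x and y:
19.6 x − 208.4 y = -1793.44
297.6 x − 174.0 y = 23308.40
Solving: x ≈ 88.203, y ≈ 16.901 km (keep extra digits for the depth step; rounded: 88.2, 16.9).
Then from the K sphere: z² = 129.33² − (x + 37.4)² − (y − 29.8)² with x = 88.203, y = 16.901, so z ≈ 27.996 ≈ 28.0 km.
Check against N (with the unrounded solution): distance 72.17 ≈ 72.17 km. ✓

x ≈ 88.2 km, y ≈ 16.9 km, depth ≈ 28.0 km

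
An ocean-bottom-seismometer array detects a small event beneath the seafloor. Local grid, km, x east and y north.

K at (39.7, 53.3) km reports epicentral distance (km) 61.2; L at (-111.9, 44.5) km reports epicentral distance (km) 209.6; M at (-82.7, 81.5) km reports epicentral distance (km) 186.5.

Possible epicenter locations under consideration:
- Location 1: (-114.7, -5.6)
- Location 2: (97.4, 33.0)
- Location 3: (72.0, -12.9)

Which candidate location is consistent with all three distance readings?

Location 2

For each candidate, compare |candidate − station| to the reported distance:
Location 1: residuals K 104.1, L 159.4, M 93.7 → max 159.4 km
Location 2: residuals K 0.0, L 0.0, M 0.0 → max 0.0 km
Location 3: residuals K 12.5, L 17.0, M 5.3 → max 17.0 km
Only Location 2 has all residuals ≈ 0.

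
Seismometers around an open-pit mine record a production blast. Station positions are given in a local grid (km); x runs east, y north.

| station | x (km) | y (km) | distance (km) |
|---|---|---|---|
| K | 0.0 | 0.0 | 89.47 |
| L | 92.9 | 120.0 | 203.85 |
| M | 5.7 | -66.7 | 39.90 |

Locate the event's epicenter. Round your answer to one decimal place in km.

(44.0, -77.9)

Circle about each station: x² + y² = 89.47²; (x − 92.9)² + (y − 120.0)² = 203.85²; (x − 5.7)² + (y + 66.7)² = 39.90².
Subtracting the K equation from the L and M equations removes the quadratic terms:
185.8 x + 240.0 y = -10519.53
11.4 x − 133.4 y = 10894.25
Solving the 2×2 system: x ≈ 44.0, y ≈ -77.9 km.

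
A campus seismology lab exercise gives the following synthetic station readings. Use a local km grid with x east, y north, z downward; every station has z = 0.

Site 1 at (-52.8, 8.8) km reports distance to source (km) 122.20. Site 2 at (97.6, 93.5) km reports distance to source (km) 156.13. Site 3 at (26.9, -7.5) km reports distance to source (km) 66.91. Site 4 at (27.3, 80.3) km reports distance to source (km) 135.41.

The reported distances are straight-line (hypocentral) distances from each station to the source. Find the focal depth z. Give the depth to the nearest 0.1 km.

54.4 km

Each station gives a sphere (x−x_i)² + (y−y_i)² + z² = d_i² (stations at z=0).
Subtracting the Site 1 sphere from Site 2 and Site 3: z² cancels, leaving linear equations in x and y:
300.8 x + 169.4 y = 5958.99
159.4 x − 32.6 y = 8370.47
Solving: x ≈ 43.800, y ≈ -42.598 km (keep extra digits for the depth step; rounded: 43.8, -42.6).
Then from the Site 1 sphere: z² = 122.20² − (x + 52.8)² − (y − 8.8)² with x = 43.800, y = -42.598, so z ≈ 54.402 ≈ 54.4 km.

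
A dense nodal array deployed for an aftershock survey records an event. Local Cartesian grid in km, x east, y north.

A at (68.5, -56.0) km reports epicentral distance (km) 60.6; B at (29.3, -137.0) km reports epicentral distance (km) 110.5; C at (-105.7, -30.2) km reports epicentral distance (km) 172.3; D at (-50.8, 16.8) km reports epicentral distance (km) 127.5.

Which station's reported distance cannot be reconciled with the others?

Solve using three stations at a time. Using B, C, D (subtract circle equations pairwise → linear system) gives (x, y) ≈ (66.6, -33.0).
Distances from that point to each station vs reported:
  A: calculated 23.1 vs reported 60.6 → residual 37.5 km
  B: calculated 110.5 vs reported 110.5 → residual 0.0 km
  C: calculated 172.3 vs reported 172.3 → residual 0.0 km
  D: calculated 127.5 vs reported 127.5 → residual 0.0 km
B, C, D are mutually consistent (residuals ≈ 0); A is off by 37.5 km.

A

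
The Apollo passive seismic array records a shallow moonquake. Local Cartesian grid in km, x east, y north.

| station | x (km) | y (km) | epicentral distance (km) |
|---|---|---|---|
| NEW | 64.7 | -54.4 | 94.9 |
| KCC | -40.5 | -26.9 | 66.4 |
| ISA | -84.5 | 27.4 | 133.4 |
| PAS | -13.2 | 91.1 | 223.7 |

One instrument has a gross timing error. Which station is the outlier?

Solve using three stations at a time. Using NEW, KCC, ISA (subtract circle equations pairwise → linear system) gives (x, y) ≈ (-22.9, -90.9).
Distances from that point to each station vs reported:
  NEW: calculated 94.9 vs reported 94.9 → residual 0.0 km
  KCC: calculated 66.4 vs reported 66.4 → residual 0.0 km
  ISA: calculated 133.4 vs reported 133.4 → residual 0.0 km
  PAS: calculated 182.3 vs reported 223.7 → residual 41.4 km
NEW, KCC, ISA are mutually consistent (residuals ≈ 0); PAS is off by 41.4 km.

PAS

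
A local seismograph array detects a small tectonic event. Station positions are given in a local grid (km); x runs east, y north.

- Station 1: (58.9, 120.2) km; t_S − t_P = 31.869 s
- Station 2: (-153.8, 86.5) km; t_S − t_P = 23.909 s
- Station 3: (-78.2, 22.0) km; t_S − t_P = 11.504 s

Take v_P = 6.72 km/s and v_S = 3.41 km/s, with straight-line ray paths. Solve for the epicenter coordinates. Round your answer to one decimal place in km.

Distance from S−P lag: d = Δt · v_P v_S / (v_P − v_S) = Δt · (6.72·3.41)/(6.72−3.41) ≈ 6.9230·Δt.
So d_Station 1 = 220.63, d_Station 2 = 165.52, d_Station 3 = 79.64 km.
Circle about each station: (x − 58.9)² + (y − 120.2)² = 220.63²; (x + 153.8)² + (y − 86.5)² = 165.52²; (x + 78.2)² + (y − 22.0)² = 79.64².
Subtracting pairs of circle equations eliminates x²+y² and gives linear equations (the radical axes):
-425.4 x − 67.4 y = 34500.17
-274.2 x − 196.4 y = 31017.06
Solving the 2×2 system: x ≈ -72.0, y ≈ -57.4 km.

x ≈ -72.0 km, y ≈ -57.4 km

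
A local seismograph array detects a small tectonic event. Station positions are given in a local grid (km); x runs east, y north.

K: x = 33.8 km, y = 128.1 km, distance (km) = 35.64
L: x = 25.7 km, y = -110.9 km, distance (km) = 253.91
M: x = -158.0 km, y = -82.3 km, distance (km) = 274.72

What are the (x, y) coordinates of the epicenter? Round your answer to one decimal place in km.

(0.9, 141.8)

Circle about each station: (x − 33.8)² + (y − 128.1)² = 35.64²; (x − 25.7)² + (y + 110.9)² = 253.91²; (x + 158.0)² + (y + 82.3)² = 274.72².
Subtracting the K equation from the L and M equations removes the quadratic terms:
-16.2 x − 478.0 y = -67792.83
-383.6 x − 420.8 y = -60015.63
Solving the 2×2 system: x ≈ 0.9, y ≈ 141.8 km.
Check against K (with the unrounded x, y): √((x − 33.8)²+(y − 128.1)²) = 35.63 ≈ 35.64 km. ✓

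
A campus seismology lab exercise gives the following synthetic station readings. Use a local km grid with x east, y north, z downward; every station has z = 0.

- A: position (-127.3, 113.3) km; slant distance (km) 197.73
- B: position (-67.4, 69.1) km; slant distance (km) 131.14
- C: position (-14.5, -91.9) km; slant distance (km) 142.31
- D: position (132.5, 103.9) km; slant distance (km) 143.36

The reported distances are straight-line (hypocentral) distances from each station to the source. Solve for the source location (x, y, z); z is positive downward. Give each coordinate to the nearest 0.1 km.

Each station gives a sphere (x−x_i)² + (y−y_i)² + z² = d_i² (stations at z=0).
Subtracting the A sphere from B and C: z² cancels, leaving linear equations in x and y:
119.8 x − 88.4 y = 2174.84
225.6 x − 410.4 y = -1541.30
Solving: x ≈ 35.206, y ≈ 23.108 km (keep extra digits for the depth step; rounded: 35.2, 23.1).
Then from the A sphere: z² = 197.73² − (x + 127.3)² − (y − 113.3)² with x = 35.206, y = 23.108, so z ≈ 67.486 ≈ 67.5 km.

(35.2, 23.1, 67.5)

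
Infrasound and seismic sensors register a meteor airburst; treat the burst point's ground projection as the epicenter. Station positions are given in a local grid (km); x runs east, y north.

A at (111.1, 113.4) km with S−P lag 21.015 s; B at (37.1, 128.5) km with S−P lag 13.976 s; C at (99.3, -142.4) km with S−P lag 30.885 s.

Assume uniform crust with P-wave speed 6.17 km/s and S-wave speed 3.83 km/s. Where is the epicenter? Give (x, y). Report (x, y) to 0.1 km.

Distance from S−P lag: d = Δt · v_P v_S / (v_P − v_S) = Δt · (6.17·3.83)/(6.17−3.83) ≈ 10.0988·Δt.
So d_A = 212.23, d_B = 141.14, d_C = 311.90 km.
Circle about each station: (x − 111.1)² + (y − 113.4)² = 212.23²; (x − 37.1)² + (y − 128.5)² = 141.14²; (x − 99.3)² + (y + 142.4)² = 311.90².
Subtracting the A equation from the B and C equations removes the quadratic terms:
-148.0 x + 30.2 y = 17806.96
-23.6 x − 511.6 y = -47304.56
Solving the 2×2 system: x ≈ -100.5, y ≈ 97.1 km.

(-100.5, 97.1)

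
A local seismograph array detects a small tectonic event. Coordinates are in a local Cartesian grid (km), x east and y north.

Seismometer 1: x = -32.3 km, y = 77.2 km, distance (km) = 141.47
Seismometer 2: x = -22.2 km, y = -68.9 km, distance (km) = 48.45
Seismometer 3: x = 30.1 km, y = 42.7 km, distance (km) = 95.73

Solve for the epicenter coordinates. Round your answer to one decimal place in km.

x ≈ 23.5 km, y ≈ -52.8 km

Circle about each station: (x + 32.3)² + (y − 77.2)² = 141.47²; (x + 22.2)² + (y + 68.9)² = 48.45²; (x − 30.1)² + (y − 42.7)² = 95.73².
Subtracting the Seismometer 1 equation from the Seismometer 2 and Seismometer 3 equations removes the quadratic terms:
20.2 x − 292.2 y = 15903.28
124.8 x − 69.0 y = 6575.70
Solving the 2×2 system: x ≈ 23.5, y ≈ -52.8 km.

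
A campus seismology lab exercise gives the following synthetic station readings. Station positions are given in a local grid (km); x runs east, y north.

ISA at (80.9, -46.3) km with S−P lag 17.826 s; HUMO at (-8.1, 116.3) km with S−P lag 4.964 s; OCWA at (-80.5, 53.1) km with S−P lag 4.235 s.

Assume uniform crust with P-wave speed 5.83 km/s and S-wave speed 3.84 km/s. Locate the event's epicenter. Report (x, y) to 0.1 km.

-60.2 km east, 96.2 km north

Distance from S−P lag: d = Δt · v_P v_S / (v_P − v_S) = Δt · (5.83·3.84)/(5.83−3.84) ≈ 11.2498·Δt.
So d_ISA = 200.54, d_HUMO = 55.84, d_OCWA = 47.64 km.
Circle about each station: (x − 80.9)² + (y + 46.3)² = 200.54²; (x + 8.1)² + (y − 116.3)² = 55.84²; (x + 80.5)² + (y − 53.1)² = 47.64².
Subtracting the ISA equation from the HUMO and OCWA equations removes the quadratic terms:
-178.0 x + 325.2 y = 42000.99
-322.8 x + 198.8 y = 38558.08
Solving the 2×2 system: x ≈ -60.2, y ≈ 96.2 km.
Check against ISA (with the unrounded x, y): √((x − 80.9)²+(y + 46.3)²) = 200.54 ≈ 200.54 km. ✓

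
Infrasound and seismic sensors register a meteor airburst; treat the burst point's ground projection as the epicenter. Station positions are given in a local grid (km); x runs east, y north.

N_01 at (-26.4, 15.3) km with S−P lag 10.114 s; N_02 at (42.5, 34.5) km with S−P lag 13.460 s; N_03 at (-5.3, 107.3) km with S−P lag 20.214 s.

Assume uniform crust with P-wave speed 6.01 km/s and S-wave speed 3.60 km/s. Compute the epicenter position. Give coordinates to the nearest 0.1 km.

(-10.5, -74.1)

Distance from S−P lag: d = Δt · v_P v_S / (v_P − v_S) = Δt · (6.01·3.60)/(6.01−3.60) ≈ 8.9776·Δt.
So d_N_01 = 90.80, d_N_02 = 120.84, d_N_03 = 181.47 km.
Circle about each station: (x + 26.4)² + (y − 15.3)² = 90.80²; (x − 42.5)² + (y − 34.5)² = 120.84²; (x + 5.3)² + (y − 107.3)² = 181.47².
Subtracting the N_01 equation from the N_02 and N_03 equations removes the quadratic terms:
137.8 x + 38.4 y = -4292.22
42.2 x + 184.0 y = -14076.39
Solving the 2×2 system: x ≈ -10.5, y ≈ -74.1 km.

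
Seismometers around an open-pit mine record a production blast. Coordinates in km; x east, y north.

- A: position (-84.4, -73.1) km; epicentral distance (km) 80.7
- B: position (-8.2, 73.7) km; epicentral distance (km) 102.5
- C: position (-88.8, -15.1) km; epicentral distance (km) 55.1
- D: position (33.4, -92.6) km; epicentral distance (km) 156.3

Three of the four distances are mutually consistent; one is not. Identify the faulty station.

Solve using three stations at a time. Using A, B, D (subtract circle equations pairwise → linear system) gives (x, y) ≈ (-86.6, 7.6).
Distances from that point to each station vs reported:
  A: calculated 80.7 vs reported 80.7 → residual 0.0 km
  B: calculated 102.5 vs reported 102.5 → residual 0.0 km
  C: calculated 22.8 vs reported 55.1 → residual 32.3 km
  D: calculated 156.3 vs reported 156.3 → residual 0.0 km
A, B, D are mutually consistent (residuals ≈ 0); C is off by 32.3 km.

C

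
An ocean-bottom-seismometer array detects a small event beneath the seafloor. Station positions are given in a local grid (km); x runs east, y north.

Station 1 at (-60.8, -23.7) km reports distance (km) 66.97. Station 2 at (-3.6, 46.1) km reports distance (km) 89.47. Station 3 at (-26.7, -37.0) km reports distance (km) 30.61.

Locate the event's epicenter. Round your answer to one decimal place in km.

(3.3, -43.1)

Circle about each station: (x + 60.8)² + (y + 23.7)² = 66.97²; (x + 3.6)² + (y − 46.1)² = 89.47²; (x + 26.7)² + (y + 37.0)² = 30.61².
Subtracting pairs of circle equations eliminates x²+y² and gives linear equations (the radical axes):
114.4 x + 139.6 y = -5640.06
68.2 x − 26.6 y = 1371.57
Solving the 2×2 system: x ≈ 3.3, y ≈ -43.1 km.
Check against Station 1 (with the unrounded x, y): √((x + 60.8)²+(y + 23.7)²) = 66.97 ≈ 66.97 km. ✓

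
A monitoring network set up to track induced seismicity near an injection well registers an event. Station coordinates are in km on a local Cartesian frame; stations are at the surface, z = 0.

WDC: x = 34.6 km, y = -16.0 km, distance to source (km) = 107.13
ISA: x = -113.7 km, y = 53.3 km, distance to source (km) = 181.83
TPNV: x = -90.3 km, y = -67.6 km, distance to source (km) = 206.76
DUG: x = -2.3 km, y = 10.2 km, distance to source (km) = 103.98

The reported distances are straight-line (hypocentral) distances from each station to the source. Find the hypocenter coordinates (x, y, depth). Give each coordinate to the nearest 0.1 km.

Each station gives a sphere (x−x_i)² + (y−y_i)² + z² = d_i² (stations at z=0).
Subtracting the WDC sphere from ISA and TPNV: z² cancels, leaving linear equations in x and y:
-296.6 x + 138.6 y = -7269.89
-249.8 x − 103.2 y = -20002.17
Solving: x ≈ 54.001, y ≈ 63.108 km (keep extra digits for the depth step; rounded: 54.0, 63.1).
Then from the WDC sphere: z² = 107.13² − (x − 34.6)² − (y + 16.0)² with x = 54.001, y = 63.108, so z ≈ 69.587 ≈ 69.6 km.
Check against DUG (with the unrounded solution): distance 103.98 ≈ 103.98 km. ✓

(54.0, 63.1, 69.6)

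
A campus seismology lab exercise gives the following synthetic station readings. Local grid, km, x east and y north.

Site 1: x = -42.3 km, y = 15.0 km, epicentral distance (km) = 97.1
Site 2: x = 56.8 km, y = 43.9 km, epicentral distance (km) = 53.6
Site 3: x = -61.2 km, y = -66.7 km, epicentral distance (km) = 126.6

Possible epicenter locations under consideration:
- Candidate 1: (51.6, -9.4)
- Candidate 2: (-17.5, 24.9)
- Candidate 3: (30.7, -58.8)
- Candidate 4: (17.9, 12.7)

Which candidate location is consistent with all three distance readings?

Candidate 1

For each candidate, compare |candidate − station| to the reported distance:
Candidate 1: residuals Site 1 0.1, Site 2 0.0, Site 3 0.1 → max 0.1 km
Candidate 2: residuals Site 1 70.4, Site 2 23.1, Site 3 25.1 → max 70.4 km
Candidate 3: residuals Site 1 6.7, Site 2 52.4, Site 3 34.4 → max 52.4 km
Candidate 4: residuals Site 1 36.9, Site 2 3.7, Site 3 14.5 → max 36.9 km
Only Candidate 1 has all residuals ≈ 0.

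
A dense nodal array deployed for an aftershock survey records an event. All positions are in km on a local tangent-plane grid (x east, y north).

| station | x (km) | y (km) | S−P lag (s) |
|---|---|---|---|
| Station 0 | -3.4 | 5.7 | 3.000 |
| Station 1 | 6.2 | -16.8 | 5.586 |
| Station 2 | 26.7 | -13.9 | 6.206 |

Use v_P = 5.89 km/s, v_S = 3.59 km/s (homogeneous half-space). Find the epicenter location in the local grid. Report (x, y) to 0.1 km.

Distance from S−P lag: d = Δt · v_P v_S / (v_P − v_S) = Δt · (5.89·3.59)/(5.89−3.59) ≈ 9.1935·Δt.
So d_Station 0 = 27.58, d_Station 1 = 51.36, d_Station 2 = 57.05 km.
Circle about each station: (x + 3.4)² + (y − 5.7)² = 27.58²; (x − 6.2)² + (y + 16.8)² = 51.36²; (x − 26.7)² + (y + 13.9)² = 57.05².
Subtracting the Station 0 equation from the Station 1 and Station 2 equations removes the quadratic terms:
19.2 x − 45.0 y = -1600.56
60.2 x − 39.2 y = -1632.00
Solving the 2×2 system: x ≈ -5.5, y ≈ 33.2 km.

x ≈ -5.5 km, y ≈ 33.2 km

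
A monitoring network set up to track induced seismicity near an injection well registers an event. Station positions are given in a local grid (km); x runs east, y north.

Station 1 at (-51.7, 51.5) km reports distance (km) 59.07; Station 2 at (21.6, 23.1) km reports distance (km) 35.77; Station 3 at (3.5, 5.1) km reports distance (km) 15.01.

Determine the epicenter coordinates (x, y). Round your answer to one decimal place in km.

Circle about each station: (x + 51.7)² + (y − 51.5)² = 59.07²; (x − 21.6)² + (y − 23.1)² = 35.77²; (x − 3.5)² + (y − 5.1)² = 15.01².
Subtracting the Station 1 equation from the Station 2 and Station 3 equations removes the quadratic terms:
146.6 x − 56.8 y = -2115.20
110.4 x − 92.8 y = -2022.92
Solving the 2×2 system: x ≈ -11.1, y ≈ 8.6 km.

x ≈ -11.1 km, y ≈ 8.6 km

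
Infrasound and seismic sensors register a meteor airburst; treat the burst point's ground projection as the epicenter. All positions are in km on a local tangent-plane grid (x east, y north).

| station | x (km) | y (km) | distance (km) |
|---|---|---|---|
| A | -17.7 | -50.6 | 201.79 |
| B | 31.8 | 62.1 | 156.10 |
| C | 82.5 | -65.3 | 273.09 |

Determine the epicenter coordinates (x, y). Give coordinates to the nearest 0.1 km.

x ≈ -109.1 km, y ≈ 129.3 km

Circle about each station: (x + 17.7)² + (y + 50.6)² = 201.79²; (x − 31.8)² + (y − 62.1)² = 156.10²; (x − 82.5)² + (y + 65.3)² = 273.09².
Subtracting the A equation from the B and C equations removes the quadratic terms:
99.0 x + 225.4 y = 18345.99
200.4 x − 29.4 y = -25662.25
Solving the 2×2 system: x ≈ -109.1, y ≈ 129.3 km.
Check against A (with the unrounded x, y): √((x + 17.7)²+(y + 50.6)²) = 201.79 ≈ 201.79 km. ✓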